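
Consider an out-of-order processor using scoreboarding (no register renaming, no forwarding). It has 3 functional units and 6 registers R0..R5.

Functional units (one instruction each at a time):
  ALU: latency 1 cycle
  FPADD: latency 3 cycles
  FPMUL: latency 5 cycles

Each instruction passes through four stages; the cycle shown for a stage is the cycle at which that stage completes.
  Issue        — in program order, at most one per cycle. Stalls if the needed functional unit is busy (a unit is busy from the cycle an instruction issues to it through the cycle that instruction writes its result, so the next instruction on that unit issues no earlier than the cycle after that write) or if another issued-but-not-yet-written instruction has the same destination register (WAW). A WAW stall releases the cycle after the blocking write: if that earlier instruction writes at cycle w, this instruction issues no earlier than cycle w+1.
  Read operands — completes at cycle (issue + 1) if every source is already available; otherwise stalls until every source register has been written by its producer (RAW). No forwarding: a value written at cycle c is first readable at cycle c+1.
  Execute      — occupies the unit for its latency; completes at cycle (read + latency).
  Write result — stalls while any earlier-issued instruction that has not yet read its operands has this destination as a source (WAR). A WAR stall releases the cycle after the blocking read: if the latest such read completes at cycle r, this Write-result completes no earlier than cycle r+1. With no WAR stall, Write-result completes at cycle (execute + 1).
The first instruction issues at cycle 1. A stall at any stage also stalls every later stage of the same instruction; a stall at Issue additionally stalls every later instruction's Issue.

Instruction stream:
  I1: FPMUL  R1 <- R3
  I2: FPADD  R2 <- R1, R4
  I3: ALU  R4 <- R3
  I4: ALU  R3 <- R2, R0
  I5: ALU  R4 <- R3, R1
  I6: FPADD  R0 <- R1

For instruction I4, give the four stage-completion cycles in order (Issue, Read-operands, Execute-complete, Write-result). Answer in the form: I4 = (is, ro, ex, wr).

1) issue 1, read 2, done 7, write 8
2) issue 2, read 9, done 12, write 13  <RAW R1: wait I1 write@8>
3) issue 3, read 4, done 5, write 10  <WAR R4: wait I2 read@9>
4) issue 11, read 14, done 15, write 16  <struct: ALU busy until I3 writes@10 / RAW R2: wait I2 write@13>
5) issue 17, read 18, done 19, write 20  <struct: ALU busy until I4 writes@16>
6) issue 18, read 19, done 22, write 23

I4 = (11, 14, 15, 16)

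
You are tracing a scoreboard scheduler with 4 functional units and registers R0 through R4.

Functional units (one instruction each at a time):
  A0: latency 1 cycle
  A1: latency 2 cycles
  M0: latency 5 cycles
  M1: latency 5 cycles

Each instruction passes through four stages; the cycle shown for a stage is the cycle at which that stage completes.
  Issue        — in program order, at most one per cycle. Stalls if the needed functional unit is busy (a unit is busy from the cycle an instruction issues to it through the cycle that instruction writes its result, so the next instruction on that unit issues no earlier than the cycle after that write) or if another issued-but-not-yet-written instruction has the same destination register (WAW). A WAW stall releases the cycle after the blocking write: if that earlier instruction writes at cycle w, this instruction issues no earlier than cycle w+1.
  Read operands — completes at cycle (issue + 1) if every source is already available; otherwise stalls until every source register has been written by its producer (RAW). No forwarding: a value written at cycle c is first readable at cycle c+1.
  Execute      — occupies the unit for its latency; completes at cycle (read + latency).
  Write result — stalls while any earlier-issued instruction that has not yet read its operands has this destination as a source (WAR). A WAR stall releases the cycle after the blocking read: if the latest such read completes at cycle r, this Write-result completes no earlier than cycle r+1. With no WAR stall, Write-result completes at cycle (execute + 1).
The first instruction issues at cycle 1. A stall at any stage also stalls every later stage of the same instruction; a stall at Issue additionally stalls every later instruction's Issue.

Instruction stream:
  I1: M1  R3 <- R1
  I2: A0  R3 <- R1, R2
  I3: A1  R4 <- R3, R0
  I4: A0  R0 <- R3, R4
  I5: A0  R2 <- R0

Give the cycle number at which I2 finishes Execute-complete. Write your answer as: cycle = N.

cycle = 11

1) issue 1, read 2, done 7, write 8
2) issue 9, read 10, done 11, write 12  <WAW R3: wait I1 write@8>
3) issue 10, read 13, done 15, write 16  <RAW R3: wait I2 write@12>
4) issue 13, read 17, done 18, write 19  <struct: A0 busy until I2 writes@12 / RAW R4: wait I3 write@16>
5) issue 20, read 21, done 22, write 23  <struct: A0 busy until I4 writes@19>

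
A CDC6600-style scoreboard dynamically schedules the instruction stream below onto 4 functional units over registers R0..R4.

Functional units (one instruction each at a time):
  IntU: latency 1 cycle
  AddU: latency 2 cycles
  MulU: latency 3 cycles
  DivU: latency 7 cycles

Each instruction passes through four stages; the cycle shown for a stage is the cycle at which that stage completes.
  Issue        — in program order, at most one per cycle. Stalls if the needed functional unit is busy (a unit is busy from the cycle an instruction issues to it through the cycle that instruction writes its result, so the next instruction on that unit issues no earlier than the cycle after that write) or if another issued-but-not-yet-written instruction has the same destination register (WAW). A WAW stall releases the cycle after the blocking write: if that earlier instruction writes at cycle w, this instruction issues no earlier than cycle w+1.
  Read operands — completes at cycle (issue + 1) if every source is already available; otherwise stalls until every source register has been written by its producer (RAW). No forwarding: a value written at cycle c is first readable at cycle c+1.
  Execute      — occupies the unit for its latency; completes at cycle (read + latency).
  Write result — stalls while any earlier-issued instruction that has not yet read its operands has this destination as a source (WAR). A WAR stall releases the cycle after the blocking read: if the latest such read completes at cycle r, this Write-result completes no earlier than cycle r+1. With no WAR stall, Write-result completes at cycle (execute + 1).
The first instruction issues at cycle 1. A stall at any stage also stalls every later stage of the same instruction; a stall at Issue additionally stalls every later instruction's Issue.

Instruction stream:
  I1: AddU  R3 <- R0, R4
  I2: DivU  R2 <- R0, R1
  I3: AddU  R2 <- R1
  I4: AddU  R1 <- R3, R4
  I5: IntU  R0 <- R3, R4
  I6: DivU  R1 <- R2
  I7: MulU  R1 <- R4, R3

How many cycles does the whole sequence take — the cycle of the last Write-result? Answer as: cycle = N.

cycle = 37

c1: I1→AddU
c2: I1 RO; I2→DivU
c3: I2 RO
c4: I1 EX
c5: I1 WR R3
c10: I2 EX
c11: I2 WR R2
c12: I3→AddU
c13: I3 RO
c15: I3 EX
c16: I3 WR R2
c17: I4→AddU
c18: I4 RO; I5→IntU
c19: I5 RO
c20: I4 EX; I5 EX
c21: I4 WR R1; I5 WR R0
c22: I6→DivU
c23: I6 RO
c30: I6 EX
c31: I6 WR R1
c32: I7→MulU
c33: I7 RO
c36: I7 EX
c37: I7 WR R1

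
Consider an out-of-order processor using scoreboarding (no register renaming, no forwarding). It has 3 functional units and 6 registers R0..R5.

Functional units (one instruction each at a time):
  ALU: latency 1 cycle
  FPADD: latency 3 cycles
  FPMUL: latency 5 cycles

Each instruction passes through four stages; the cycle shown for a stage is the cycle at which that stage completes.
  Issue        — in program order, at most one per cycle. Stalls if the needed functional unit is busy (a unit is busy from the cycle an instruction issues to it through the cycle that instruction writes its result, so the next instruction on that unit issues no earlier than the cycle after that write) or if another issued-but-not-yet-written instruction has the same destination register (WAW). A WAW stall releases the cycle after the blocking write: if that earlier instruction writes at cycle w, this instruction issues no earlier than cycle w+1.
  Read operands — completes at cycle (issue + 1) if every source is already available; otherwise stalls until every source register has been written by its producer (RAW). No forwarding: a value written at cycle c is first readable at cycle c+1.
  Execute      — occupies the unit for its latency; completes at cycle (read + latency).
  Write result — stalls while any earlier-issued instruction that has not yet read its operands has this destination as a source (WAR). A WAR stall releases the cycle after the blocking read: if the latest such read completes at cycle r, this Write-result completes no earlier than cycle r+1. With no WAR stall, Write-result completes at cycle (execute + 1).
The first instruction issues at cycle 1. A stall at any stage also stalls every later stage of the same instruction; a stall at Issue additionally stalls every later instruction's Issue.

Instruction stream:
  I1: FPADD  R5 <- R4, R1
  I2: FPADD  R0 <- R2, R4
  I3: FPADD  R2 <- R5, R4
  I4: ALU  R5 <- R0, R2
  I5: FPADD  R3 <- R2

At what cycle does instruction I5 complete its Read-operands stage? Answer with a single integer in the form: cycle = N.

cycle = 20

cycle 1: I1 issues→FPADD
cycle 2: I1 reads
cycle 5: I1 exec-done
cycle 6: I1 writes R5
cycle 7: I2 issues→FPADD
cycle 8: I2 reads
cycle 11: I2 exec-done
cycle 12: I2 writes R0
cycle 13: I3 issues→FPADD
cycle 14: I3 reads · I4 issues→ALU
cycle 17: I3 exec-done
cycle 18: I3 writes R2
cycle 19: I4 reads · I5 issues→FPADD
cycle 20: I4 exec-done · I5 reads
cycle 21: I4 writes R5
cycle 23: I5 exec-done
cycle 24: I5 writes R3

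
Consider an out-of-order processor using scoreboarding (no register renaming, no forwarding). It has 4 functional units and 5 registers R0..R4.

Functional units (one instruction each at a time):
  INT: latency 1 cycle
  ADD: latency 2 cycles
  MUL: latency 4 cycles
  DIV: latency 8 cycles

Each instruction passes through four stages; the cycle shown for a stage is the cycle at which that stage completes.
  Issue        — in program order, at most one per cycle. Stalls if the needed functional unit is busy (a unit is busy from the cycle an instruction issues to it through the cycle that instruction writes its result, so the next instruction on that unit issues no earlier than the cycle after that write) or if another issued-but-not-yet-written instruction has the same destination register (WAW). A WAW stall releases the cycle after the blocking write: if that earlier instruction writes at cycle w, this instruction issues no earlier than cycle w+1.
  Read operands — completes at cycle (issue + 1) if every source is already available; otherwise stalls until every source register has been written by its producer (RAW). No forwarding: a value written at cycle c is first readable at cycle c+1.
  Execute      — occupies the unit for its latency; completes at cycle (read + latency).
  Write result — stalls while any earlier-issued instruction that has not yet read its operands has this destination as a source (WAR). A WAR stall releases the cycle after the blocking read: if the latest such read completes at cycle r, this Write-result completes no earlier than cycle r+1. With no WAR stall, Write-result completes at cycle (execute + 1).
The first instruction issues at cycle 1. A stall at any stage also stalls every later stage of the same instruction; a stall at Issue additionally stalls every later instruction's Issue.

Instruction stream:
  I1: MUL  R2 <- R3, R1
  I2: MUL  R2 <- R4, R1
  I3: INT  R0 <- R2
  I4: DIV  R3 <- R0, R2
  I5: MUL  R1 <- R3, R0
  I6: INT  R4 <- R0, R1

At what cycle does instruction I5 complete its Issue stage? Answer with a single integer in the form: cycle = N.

c1: I1→MUL
c2: I1 RO
c6: I1 EX
c7: I1 WR R2
c8: I2→MUL
c9: I2 RO · I3→INT
c10: I4→DIV
c13: I2 EX
c14: I2 WR R2
c15: I3 RO · I5→MUL
c16: I3 EX
c17: I3 WR R0
c18: I4 RO · I6→INT
c26: I4 EX
c27: I4 WR R3
c28: I5 RO
c32: I5 EX
c33: I5 WR R1
c34: I6 RO
c35: I6 EX
c36: I6 WR R4

cycle = 15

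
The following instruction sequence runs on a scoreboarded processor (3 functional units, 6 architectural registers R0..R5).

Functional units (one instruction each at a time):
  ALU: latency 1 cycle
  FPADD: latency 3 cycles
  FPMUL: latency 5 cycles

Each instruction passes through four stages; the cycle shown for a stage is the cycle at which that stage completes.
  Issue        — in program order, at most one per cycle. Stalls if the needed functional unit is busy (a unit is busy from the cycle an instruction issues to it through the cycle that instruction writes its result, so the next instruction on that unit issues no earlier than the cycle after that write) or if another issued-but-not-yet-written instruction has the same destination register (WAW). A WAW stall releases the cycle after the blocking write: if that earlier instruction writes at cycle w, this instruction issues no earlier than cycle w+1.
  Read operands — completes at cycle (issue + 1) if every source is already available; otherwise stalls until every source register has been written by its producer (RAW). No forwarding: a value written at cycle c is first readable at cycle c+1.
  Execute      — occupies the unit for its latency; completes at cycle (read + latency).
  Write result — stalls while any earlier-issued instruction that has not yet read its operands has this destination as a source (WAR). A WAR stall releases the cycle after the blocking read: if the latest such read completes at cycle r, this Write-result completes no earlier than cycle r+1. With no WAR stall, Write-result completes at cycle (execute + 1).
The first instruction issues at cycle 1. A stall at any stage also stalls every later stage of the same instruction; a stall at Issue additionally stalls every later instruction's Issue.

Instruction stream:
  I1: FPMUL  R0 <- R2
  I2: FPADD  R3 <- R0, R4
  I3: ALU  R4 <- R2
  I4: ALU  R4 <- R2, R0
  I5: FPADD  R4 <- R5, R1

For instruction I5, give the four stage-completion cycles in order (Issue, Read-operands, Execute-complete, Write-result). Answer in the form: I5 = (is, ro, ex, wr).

I5 = (15, 16, 19, 20)

[I1] 1/2/7/8
[I2] 2/9/12/13  (RAW R0: wait I1 write@8)
[I3] 3/4/5/10  (WAR R4: wait I2 read@9)
[I4] 11/12/13/14  (struct: ALU busy until I3 writes@10)
[I5] 15/16/19/20  (WAW R4: wait I4 write@14)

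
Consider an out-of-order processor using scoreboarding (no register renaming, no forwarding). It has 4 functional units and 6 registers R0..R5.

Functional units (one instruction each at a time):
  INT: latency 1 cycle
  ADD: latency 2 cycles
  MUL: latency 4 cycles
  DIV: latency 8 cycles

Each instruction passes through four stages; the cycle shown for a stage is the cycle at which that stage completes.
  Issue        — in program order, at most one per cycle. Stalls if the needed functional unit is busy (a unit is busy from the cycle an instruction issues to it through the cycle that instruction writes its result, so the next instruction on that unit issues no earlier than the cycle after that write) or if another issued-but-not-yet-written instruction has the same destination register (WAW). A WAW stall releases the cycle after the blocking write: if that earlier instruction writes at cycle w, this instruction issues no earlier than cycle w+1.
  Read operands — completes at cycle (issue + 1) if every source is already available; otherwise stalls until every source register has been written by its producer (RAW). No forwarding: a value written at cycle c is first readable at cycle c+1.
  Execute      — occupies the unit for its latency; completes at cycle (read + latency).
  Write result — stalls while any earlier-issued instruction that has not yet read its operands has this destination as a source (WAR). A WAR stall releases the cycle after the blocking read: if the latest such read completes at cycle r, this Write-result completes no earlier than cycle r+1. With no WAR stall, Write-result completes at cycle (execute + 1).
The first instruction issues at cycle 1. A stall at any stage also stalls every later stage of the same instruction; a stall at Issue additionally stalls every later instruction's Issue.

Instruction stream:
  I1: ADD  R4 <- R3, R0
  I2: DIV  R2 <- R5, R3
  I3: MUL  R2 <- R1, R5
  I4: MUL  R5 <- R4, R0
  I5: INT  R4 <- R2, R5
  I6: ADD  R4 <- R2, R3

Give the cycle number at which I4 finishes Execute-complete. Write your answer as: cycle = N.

cycle = 25

  I1 | 1 | 2 | 4 | 5
  I2 | 2 | 3 | 11 | 12
  I3 | 13 | 14 | 18 | 19   WAW R2: wait I2 write@12
  I4 | 20 | 21 | 25 | 26   struct: MUL busy until I3 writes@19
  I5 | 21 | 27 | 28 | 29   RAW R5: wait I4 write@26
  I6 | 30 | 31 | 33 | 34   WAW R4: wait I5 write@29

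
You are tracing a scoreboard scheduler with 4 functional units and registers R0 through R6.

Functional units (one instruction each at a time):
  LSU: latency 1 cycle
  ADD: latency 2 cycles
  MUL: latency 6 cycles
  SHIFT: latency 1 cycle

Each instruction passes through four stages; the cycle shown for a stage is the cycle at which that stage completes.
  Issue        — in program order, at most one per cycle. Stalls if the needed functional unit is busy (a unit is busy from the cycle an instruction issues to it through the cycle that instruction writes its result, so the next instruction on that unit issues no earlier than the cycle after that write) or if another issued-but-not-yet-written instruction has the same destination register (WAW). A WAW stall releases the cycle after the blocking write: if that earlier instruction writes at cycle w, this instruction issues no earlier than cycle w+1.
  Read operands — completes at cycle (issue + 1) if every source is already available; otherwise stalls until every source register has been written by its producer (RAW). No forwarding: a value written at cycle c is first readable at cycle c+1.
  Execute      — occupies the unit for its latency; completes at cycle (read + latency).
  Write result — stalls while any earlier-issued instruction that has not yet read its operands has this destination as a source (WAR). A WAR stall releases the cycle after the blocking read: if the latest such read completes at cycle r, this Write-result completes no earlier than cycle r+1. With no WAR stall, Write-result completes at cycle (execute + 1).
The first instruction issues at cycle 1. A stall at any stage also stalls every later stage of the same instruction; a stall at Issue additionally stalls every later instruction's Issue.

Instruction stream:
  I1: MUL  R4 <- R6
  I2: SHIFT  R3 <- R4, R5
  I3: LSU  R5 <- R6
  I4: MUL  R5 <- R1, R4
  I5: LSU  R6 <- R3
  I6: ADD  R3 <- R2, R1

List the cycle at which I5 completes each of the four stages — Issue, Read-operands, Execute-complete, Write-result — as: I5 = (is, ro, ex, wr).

I5 = (13, 14, 15, 16)

  I1 | 1 | 2 | 8 | 9
  I2 | 2 | 10 | 11 | 12   RAW R4: wait I1 write@9
  I3 | 3 | 4 | 5 | 11   WAR R5: wait I2 read@10
  I4 | 12 | 13 | 19 | 20   WAW R5: wait I3 write@11
  I5 | 13 | 14 | 15 | 16
  I6 | 14 | 15 | 17 | 18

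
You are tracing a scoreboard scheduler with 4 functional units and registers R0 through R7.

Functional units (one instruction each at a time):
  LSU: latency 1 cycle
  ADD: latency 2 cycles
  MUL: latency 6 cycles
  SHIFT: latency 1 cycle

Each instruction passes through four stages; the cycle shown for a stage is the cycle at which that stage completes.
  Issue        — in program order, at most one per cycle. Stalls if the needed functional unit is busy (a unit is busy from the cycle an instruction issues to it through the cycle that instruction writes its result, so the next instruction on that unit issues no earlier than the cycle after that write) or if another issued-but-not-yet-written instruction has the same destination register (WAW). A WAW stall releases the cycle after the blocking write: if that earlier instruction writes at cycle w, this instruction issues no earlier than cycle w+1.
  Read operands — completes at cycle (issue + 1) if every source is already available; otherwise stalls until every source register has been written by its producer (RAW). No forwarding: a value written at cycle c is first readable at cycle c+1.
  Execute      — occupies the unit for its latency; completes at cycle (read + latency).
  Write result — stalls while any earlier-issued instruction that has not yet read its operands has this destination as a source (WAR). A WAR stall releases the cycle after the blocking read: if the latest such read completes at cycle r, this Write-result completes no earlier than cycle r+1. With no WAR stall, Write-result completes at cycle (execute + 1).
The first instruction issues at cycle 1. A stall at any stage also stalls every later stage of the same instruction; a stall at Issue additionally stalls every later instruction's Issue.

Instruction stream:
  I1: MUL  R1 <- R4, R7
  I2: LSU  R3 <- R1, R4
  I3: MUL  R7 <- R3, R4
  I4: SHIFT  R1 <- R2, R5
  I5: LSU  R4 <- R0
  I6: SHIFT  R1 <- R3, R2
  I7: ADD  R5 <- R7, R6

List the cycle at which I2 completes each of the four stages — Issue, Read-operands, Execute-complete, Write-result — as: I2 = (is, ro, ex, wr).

I2 = (2, 10, 11, 12)

I1: IS=1 RO=2 EX=8 WR=9
I2: IS=2 RO=10 EX=11 WR=12  [RAW R1: wait I1 write@9]
I3: IS=10 RO=13 EX=19 WR=20  [struct: MUL busy until I1 writes@9; RAW R3: wait I2 write@12]
I4: IS=11 RO=12 EX=13 WR=14
I5: IS=13 RO=14 EX=15 WR=16  [struct: LSU busy until I2 writes@12]
I6: IS=15 RO=16 EX=17 WR=18  [struct: SHIFT busy until I4 writes@14]
I7: IS=16 RO=21 EX=23 WR=24  [RAW R7: wait I3 write@20]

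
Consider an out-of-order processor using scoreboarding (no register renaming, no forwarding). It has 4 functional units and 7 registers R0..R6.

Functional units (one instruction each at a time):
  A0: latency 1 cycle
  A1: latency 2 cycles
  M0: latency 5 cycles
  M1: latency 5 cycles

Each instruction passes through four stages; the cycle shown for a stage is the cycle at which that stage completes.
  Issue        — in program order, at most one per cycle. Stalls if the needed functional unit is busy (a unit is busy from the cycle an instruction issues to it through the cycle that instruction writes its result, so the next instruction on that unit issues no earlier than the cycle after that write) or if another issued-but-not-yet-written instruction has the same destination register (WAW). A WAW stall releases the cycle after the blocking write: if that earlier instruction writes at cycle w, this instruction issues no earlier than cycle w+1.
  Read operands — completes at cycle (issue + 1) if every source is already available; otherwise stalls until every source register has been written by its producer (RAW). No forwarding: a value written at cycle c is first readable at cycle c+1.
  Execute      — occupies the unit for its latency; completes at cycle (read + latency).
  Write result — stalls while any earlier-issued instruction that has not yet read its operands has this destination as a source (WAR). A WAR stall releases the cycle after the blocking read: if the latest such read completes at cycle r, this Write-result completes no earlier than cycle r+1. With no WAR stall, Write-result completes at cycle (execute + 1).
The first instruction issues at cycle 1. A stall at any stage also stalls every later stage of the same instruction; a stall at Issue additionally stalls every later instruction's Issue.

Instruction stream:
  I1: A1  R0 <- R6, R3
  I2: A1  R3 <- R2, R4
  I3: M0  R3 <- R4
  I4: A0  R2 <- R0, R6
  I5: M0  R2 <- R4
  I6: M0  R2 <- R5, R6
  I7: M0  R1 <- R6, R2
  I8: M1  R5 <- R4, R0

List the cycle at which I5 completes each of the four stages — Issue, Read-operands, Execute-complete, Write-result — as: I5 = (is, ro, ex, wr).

I5 = (19, 20, 25, 26)

1) issue 1, read 2, done 4, write 5
2) issue 6, read 7, done 9, write 10  <struct: A1 busy until I1 writes@5>
3) issue 11, read 12, done 17, write 18  <WAW R3: wait I2 write@10>
4) issue 12, read 13, done 14, write 15
5) issue 19, read 20, done 25, write 26  <struct: M0 busy until I3 writes@18>
6) issue 27, read 28, done 33, write 34  <struct: M0 busy until I5 writes@26>
7) issue 35, read 36, done 41, write 42  <struct: M0 busy until I6 writes@34>
8) issue 36, read 37, done 42, write 43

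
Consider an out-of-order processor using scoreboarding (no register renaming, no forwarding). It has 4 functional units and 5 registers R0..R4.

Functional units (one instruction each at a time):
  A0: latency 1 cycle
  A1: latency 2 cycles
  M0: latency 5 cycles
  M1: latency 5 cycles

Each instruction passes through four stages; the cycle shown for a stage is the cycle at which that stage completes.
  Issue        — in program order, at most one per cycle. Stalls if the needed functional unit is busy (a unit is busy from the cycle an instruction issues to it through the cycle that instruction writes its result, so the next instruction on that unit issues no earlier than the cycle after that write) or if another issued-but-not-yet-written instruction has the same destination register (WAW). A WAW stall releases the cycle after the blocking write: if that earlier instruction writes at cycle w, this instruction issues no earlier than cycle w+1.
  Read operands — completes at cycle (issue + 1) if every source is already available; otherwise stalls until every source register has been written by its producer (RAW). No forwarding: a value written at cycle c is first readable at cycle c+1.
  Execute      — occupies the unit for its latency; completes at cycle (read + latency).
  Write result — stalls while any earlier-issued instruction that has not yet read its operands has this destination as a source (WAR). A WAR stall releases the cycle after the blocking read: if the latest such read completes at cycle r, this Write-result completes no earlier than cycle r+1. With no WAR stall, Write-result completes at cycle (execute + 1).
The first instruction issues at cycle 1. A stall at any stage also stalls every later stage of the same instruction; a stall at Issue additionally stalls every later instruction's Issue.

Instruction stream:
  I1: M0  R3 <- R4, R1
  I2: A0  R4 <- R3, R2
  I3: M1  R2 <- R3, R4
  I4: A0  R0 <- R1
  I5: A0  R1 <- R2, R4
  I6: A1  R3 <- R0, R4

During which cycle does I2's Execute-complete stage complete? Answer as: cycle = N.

cycle = 10

I1  is:1  ro:2  ex:7  wr:8
I2  is:2  ro:9  ex:10  wr:11  — RAW R3: wait I1 write@8
I3  is:3  ro:12  ex:17  wr:18  — RAW R4: wait I2 write@11
I4  is:12  ro:13  ex:14  wr:15  — struct: A0 busy until I2 writes@11
I5  is:16  ro:19  ex:20  wr:21  — struct: A0 busy until I4 writes@15, RAW R2: wait I3 write@18
I6  is:17  ro:18  ex:20  wr:21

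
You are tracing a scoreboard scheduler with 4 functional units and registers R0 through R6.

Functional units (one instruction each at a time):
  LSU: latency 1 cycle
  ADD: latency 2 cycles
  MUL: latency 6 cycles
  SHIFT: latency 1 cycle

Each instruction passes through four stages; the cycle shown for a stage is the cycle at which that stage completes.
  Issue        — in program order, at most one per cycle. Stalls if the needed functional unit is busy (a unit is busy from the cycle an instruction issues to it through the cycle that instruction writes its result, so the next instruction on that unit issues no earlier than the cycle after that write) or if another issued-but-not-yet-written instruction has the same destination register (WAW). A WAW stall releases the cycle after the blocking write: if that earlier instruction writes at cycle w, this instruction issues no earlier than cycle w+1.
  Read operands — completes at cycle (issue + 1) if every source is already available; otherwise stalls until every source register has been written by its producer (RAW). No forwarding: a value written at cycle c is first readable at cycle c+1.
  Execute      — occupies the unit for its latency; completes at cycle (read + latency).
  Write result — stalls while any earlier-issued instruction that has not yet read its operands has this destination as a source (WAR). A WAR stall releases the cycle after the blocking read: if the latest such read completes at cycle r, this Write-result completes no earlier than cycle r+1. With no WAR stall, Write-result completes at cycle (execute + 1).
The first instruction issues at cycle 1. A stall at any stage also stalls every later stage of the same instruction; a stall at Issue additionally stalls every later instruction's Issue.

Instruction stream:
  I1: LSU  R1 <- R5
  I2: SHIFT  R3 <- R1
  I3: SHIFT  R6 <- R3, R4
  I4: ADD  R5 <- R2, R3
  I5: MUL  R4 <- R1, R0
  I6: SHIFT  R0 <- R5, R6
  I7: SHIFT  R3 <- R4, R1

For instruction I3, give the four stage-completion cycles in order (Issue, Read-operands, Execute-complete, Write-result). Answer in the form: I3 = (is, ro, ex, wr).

I3 = (8, 9, 10, 11)

I1: IS=1 RO=2 EX=3 WR=4
I2: IS=2 RO=5 EX=6 WR=7  [RAW R1: wait I1 write@4]
I3: IS=8 RO=9 EX=10 WR=11  [struct: SHIFT busy until I2 writes@7]
I4: IS=9 RO=10 EX=12 WR=13
I5: IS=10 RO=11 EX=17 WR=18
I6: IS=12 RO=14 EX=15 WR=16  [struct: SHIFT busy until I3 writes@11; RAW R5: wait I4 write@13]
I7: IS=17 RO=19 EX=20 WR=21  [struct: SHIFT busy until I6 writes@16; RAW R4: wait I5 write@18]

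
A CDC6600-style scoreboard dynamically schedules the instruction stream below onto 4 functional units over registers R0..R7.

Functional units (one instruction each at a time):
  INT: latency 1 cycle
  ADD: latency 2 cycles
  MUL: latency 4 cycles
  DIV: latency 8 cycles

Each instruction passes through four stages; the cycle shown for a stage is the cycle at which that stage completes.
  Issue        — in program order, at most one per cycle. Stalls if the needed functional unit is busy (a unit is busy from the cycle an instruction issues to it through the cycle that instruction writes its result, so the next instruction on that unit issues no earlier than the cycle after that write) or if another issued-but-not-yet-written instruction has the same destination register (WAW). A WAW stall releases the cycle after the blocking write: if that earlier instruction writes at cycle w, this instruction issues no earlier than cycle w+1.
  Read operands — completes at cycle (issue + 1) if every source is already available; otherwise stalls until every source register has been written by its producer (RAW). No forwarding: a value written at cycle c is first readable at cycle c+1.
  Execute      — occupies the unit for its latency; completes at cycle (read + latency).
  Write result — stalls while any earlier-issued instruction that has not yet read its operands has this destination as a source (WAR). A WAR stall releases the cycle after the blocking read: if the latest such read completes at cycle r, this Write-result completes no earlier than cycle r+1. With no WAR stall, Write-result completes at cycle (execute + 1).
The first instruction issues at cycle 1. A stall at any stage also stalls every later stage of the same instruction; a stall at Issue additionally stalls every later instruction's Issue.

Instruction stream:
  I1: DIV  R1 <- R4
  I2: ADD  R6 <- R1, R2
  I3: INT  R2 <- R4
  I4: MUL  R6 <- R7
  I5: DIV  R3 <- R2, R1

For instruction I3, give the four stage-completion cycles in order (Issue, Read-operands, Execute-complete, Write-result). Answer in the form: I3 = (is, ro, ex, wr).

  I1 | 1 | 2 | 10 | 11
  I2 | 2 | 12 | 14 | 15   RAW R1: wait I1 write@11
  I3 | 3 | 4 | 5 | 13   WAR R2: wait I2 read@12
  I4 | 16 | 17 | 21 | 22   WAW R6: wait I2 write@15
  I5 | 17 | 18 | 26 | 27

I3 = (3, 4, 5, 13)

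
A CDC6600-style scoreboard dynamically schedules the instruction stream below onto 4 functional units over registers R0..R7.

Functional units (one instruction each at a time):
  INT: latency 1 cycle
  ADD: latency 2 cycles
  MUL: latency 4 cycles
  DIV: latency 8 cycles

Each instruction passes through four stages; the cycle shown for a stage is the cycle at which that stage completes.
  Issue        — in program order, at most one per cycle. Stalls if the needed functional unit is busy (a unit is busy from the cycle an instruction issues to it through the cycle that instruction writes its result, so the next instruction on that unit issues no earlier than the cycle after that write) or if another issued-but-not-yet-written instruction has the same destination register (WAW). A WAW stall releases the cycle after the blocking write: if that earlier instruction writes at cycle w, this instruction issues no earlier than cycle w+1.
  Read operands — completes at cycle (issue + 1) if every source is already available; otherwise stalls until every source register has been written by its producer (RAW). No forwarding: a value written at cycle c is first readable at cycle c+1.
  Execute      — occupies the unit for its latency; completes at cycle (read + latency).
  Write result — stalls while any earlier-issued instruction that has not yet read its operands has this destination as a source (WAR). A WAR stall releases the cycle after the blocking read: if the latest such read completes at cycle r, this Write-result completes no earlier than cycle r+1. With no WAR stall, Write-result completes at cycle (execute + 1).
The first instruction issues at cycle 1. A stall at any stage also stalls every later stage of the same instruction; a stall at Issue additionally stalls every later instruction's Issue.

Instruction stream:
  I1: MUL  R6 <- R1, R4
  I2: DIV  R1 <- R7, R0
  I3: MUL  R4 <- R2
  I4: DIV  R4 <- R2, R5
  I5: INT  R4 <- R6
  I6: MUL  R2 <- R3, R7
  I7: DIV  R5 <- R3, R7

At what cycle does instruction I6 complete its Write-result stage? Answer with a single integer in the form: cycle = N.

cycle = 33

cycle 1: issue I1 (MUL)
cycle 2: I1 read-ops, issue I2 (DIV)
cycle 3: I2 read-ops
cycle 6: I1 finished on MUL
cycle 7: I1→R6
cycle 8: issue I3 (MUL)
cycle 9: I3 read-ops
cycle 11: I2 finished on DIV
cycle 12: I2→R1
cycle 13: I3 finished on MUL
cycle 14: I3→R4
cycle 15: issue I4 (DIV)
cycle 16: I4 read-ops
cycle 24: I4 finished on DIV
cycle 25: I4→R4
cycle 26: issue I5 (INT)
cycle 27: I5 read-ops, issue I6 (MUL)
cycle 28: I5 finished on INT, I6 read-ops, issue I7 (DIV)
cycle 29: I5→R4, I7 read-ops
cycle 32: I6 finished on MUL
cycle 33: I6→R2
cycle 37: I7 finished on DIV
cycle 38: I7→R5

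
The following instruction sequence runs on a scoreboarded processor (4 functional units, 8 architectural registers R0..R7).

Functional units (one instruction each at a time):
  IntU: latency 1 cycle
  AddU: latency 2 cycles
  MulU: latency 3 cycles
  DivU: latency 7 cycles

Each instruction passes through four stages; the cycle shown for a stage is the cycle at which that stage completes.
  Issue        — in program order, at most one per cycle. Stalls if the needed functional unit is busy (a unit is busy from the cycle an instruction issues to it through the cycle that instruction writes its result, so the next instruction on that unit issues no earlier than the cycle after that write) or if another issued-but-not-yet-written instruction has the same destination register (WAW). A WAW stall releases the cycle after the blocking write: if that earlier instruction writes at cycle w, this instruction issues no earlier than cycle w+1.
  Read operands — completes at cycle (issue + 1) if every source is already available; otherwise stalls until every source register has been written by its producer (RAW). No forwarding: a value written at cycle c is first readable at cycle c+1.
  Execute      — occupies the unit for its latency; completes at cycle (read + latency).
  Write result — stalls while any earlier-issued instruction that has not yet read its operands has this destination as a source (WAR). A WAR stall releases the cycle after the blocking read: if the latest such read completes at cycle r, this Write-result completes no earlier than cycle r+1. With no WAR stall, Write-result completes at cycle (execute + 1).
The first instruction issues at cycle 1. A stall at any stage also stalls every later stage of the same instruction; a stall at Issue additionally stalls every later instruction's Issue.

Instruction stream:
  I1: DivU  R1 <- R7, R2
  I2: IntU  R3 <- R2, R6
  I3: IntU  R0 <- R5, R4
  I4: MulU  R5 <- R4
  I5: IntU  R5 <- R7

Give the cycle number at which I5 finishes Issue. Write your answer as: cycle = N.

cycle = 13

I1 -> (1, 2, 9, 10)
I2 -> (2, 3, 4, 5)
I3 -> (6, 7, 8, 9)  // struct: IntU busy until I2 writes@5
I4 -> (7, 8, 11, 12)
I5 -> (13, 14, 15, 16)  // WAW R5: wait I4 write@12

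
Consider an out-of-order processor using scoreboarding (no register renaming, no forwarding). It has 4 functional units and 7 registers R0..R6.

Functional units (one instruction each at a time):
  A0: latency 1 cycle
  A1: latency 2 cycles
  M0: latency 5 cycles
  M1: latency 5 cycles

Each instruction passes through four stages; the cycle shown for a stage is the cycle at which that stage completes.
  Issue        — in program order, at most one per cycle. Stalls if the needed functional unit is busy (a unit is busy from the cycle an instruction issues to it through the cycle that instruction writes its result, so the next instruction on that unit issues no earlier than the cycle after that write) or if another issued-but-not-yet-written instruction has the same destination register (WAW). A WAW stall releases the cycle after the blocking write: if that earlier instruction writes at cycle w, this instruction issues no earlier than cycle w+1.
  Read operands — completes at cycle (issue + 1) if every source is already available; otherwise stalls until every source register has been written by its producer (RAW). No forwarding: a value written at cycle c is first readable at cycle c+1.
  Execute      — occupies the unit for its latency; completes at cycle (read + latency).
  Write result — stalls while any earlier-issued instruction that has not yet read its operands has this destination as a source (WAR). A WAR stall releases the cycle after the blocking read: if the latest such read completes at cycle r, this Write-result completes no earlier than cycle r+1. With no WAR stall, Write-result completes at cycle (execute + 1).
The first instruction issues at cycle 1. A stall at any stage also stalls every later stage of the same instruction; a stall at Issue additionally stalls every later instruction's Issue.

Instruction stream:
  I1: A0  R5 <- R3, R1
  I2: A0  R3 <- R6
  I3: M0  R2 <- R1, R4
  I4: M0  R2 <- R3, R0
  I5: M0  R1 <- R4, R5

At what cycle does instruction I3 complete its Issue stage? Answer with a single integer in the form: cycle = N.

cycle 1: I1→A0
cycle 2: I1 RO
cycle 3: I1 EX
cycle 4: I1 WR R5
cycle 5: I2→A0
cycle 6: I2 RO; I3→M0
cycle 7: I2 EX; I3 RO
cycle 8: I2 WR R3
cycle 12: I3 EX
cycle 13: I3 WR R2
cycle 14: I4→M0
cycle 15: I4 RO
cycle 20: I4 EX
cycle 21: I4 WR R2
cycle 22: I5→M0
cycle 23: I5 RO
cycle 28: I5 EX
cycle 29: I5 WR R1

cycle = 6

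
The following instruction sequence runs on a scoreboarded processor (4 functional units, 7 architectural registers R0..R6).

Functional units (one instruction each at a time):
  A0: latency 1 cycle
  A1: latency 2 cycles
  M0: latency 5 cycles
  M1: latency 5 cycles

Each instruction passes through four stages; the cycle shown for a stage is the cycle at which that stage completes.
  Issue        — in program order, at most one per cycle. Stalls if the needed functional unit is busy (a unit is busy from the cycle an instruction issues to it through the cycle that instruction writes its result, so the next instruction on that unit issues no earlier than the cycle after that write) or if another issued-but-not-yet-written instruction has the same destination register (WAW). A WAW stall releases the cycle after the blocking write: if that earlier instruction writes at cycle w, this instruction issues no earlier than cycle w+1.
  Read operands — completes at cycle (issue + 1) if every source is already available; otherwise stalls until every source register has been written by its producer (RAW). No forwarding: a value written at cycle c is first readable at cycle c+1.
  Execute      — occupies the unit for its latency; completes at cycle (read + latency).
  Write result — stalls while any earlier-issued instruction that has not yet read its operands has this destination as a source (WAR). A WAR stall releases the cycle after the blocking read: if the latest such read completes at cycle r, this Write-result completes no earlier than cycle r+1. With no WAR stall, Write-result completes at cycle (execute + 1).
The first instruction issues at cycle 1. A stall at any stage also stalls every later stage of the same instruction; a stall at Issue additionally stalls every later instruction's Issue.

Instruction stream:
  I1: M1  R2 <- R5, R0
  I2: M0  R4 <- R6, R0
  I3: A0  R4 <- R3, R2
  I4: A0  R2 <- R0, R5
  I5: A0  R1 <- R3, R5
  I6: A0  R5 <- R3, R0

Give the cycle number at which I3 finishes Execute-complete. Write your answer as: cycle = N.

  I1 | 1 | 2 | 7 | 8
  I2 | 2 | 3 | 8 | 9
  I3 | 10 | 11 | 12 | 13   WAW R4: wait I2 write@9
  I4 | 14 | 15 | 16 | 17   struct: A0 busy until I3 writes@13
  I5 | 18 | 19 | 20 | 21   struct: A0 busy until I4 writes@17
  I6 | 22 | 23 | 24 | 25   struct: A0 busy until I5 writes@21

cycle = 12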